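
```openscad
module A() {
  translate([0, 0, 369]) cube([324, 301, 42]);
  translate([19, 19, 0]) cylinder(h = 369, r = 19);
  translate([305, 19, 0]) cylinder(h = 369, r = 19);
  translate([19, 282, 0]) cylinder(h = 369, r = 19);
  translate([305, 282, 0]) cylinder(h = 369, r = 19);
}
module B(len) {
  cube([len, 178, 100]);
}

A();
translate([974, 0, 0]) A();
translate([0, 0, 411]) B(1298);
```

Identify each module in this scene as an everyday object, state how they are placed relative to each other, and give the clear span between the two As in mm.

Second stool starts at x = 974; first ends at x = 324; clear span = 974 − 324 = 650 mm.

A is a stool. B is a beam. A beam spans the tops of two stools. The clear span between the two stools is 650 mm.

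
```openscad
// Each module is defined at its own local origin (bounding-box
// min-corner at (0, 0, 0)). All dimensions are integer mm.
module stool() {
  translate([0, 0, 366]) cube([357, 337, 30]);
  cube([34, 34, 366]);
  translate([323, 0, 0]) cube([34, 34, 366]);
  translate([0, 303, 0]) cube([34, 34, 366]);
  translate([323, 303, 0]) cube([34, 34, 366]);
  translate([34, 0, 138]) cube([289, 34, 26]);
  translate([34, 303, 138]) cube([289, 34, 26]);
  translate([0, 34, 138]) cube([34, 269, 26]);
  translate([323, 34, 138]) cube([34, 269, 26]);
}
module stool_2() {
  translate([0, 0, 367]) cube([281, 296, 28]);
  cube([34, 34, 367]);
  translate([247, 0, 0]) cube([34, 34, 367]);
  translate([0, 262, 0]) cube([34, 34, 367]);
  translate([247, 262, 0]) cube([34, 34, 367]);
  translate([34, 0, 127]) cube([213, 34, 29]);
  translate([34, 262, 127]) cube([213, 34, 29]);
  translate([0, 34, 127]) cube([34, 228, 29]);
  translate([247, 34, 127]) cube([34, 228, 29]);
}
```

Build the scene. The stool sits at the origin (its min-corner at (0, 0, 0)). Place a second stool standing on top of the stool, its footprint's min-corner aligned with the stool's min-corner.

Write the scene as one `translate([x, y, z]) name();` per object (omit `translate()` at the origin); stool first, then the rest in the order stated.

stool();
translate([0, 0, 396]) stool_2();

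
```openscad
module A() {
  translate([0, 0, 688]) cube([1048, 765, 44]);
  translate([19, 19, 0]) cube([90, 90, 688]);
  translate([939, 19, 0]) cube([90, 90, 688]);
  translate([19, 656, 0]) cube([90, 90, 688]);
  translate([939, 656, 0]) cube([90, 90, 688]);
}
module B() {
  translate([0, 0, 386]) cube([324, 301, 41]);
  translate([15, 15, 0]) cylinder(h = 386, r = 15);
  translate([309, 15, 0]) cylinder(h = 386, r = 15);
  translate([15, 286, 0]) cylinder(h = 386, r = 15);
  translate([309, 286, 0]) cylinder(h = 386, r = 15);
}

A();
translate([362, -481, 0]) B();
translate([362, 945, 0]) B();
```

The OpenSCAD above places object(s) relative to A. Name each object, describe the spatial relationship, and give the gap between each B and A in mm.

Each stool's nearest face is 180 mm from the table's bounding box.

A is a table. B is a stool. Two stools sit around the table at the −y, +y sides. The gap between each stool and the table is 180 mm.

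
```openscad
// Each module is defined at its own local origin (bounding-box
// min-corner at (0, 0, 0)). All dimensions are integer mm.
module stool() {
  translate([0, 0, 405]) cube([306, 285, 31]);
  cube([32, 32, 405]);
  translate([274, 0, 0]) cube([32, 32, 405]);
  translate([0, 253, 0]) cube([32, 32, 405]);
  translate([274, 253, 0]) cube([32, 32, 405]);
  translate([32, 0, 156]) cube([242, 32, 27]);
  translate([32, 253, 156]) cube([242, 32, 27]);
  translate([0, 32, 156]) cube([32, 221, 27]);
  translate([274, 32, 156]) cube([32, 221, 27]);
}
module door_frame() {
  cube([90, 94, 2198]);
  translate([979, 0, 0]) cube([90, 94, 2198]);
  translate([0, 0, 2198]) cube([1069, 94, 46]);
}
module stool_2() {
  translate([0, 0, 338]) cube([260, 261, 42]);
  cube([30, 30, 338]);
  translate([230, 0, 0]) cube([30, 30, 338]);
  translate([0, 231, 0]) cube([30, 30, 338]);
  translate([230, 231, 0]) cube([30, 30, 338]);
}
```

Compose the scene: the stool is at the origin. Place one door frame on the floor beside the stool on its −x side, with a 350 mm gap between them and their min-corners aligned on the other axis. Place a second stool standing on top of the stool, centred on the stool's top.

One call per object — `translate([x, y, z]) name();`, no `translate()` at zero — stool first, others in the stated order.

stool();
translate([-1419, 0, 0]) door_frame();
translate([23, 12, 436]) stool_2();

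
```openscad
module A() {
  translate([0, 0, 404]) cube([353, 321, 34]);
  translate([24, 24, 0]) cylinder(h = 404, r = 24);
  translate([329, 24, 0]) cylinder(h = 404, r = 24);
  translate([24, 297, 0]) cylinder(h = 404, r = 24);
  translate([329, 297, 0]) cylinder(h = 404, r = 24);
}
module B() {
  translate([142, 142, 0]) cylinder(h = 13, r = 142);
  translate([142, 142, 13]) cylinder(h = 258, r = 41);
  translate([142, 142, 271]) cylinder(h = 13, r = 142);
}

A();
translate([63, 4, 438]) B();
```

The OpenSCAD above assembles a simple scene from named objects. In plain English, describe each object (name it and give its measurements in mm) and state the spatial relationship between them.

A is a simple wooden stool: a rectangular seat 353 mm (x) by 321 mm (y), 34 mm thick, top face at z = 438 mm, on four round legs, each 48 mm in diameter. The legs rest on z = 0, each leg's axis is inset half a diameter from the nearest pair of seat edges (so the leg's bounding box is flush with the corner).

B is a spool: two coaxial disc flanges of radius 142 mm and thickness 13 mm, joined by a core cylinder of radius 41 mm and height 258 mm. The lower flange rests on z = 0 and the three cylinders share a vertical axis.

The spool is on top of the stool.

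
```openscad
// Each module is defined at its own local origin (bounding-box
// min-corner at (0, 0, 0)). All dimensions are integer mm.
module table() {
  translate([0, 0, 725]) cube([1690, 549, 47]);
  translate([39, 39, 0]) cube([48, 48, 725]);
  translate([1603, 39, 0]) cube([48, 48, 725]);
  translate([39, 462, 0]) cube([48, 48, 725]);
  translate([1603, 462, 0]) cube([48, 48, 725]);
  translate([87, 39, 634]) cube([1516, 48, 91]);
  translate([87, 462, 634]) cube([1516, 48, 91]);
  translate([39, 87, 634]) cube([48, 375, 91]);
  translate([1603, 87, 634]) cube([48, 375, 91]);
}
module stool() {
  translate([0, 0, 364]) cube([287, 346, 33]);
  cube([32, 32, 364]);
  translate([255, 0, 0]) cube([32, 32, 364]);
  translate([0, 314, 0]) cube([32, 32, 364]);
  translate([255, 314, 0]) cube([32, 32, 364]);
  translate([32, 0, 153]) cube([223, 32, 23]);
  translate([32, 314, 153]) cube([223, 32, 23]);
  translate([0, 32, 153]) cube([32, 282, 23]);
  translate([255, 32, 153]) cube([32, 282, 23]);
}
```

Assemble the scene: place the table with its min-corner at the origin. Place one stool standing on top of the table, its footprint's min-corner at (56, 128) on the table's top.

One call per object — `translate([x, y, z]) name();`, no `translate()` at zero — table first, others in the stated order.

table();
translate([56, 128, 772]) stool();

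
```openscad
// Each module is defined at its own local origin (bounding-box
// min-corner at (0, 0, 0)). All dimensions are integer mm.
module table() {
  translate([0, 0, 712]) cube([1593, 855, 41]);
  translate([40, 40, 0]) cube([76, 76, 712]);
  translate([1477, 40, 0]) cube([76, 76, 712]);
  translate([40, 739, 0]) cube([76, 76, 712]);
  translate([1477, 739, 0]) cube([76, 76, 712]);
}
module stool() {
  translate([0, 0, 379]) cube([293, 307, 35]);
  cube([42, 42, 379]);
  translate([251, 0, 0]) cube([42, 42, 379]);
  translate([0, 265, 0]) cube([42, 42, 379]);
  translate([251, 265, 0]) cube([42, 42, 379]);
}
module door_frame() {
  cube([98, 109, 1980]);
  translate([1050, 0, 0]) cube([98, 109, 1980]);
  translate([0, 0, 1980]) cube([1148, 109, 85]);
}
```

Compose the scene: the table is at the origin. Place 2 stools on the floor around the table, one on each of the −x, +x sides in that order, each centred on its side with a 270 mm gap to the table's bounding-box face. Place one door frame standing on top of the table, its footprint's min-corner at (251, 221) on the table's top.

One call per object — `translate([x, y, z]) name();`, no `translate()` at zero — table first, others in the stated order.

table();
translate([-563, 274, 0]) stool();
translate([1863, 274, 0]) stool();
translate([251, 221, 753]) door_frame();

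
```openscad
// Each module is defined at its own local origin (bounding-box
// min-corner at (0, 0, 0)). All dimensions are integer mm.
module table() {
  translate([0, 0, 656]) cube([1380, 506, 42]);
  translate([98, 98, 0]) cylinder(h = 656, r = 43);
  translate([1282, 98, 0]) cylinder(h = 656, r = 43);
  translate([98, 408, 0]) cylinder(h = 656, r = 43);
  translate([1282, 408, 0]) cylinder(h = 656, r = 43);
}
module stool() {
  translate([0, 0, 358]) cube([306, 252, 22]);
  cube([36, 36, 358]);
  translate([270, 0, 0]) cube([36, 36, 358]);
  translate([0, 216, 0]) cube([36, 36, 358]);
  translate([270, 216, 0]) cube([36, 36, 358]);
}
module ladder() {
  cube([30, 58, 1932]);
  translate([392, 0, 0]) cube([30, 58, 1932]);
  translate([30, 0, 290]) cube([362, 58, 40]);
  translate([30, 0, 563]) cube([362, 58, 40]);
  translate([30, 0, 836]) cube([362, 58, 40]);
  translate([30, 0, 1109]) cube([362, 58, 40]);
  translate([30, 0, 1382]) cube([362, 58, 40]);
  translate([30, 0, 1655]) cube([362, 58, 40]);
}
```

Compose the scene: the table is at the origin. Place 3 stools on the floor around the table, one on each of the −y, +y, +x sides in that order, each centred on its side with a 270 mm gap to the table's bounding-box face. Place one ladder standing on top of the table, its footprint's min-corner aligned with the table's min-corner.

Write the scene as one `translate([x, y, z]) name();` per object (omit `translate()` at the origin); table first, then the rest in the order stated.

table();
translate([537, -522, 0]) stool();
translate([537, 776, 0]) stool();
translate([1650, 127, 0]) stool();
translate([0, 0, 698]) ladder();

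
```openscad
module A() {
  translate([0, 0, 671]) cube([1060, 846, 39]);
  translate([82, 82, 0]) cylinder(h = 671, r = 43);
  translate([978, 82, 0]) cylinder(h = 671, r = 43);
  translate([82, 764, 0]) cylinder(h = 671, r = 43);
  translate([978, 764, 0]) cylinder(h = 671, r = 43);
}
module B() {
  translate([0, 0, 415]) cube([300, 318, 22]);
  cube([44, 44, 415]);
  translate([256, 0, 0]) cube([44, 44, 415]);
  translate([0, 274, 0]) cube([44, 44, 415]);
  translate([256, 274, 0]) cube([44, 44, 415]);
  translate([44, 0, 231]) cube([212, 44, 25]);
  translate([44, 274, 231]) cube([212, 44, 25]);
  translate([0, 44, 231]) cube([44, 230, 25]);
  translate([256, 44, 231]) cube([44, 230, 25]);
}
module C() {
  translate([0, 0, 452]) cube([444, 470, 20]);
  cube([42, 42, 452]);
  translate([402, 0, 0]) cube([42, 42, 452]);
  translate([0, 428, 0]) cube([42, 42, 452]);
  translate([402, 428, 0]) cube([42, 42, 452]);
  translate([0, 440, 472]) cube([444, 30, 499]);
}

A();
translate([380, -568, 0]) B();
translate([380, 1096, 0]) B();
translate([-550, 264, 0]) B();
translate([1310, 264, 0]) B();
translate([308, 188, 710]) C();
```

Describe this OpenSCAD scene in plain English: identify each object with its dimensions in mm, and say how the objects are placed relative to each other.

A is a table with a 1060×846 mm rectangular top, 39 mm thick, top surface at z = 710 mm, supported by four round legs of 86 mm diameter, each leg's bounding box inset 39 mm from the nearest pair of top edges, running from the floor.

B is a four-legged stool. The seat is 300×318 mm, 22 mm thick, top at z = 437 mm. It stands on four square legs, each 44×44 mm in cross-section, from z = 0 to the seat underside, each flush with a corner of the seat. Four stretchers, 44 mm wide and 25 mm tall, connect adjacent legs with their undersides at z = 231 mm, each running between the inner faces of the legs it joins and aligned with the legs' outer faces on the other axis.

C is a chair: 444×470 mm seat, 20 mm thick, top at z = 472 mm, on four 42 mm square corner legs flush with the seat edges. A 30 mm thick backrest slab spans the full seat width, extending 499 mm above the seat top, its back face flush with the seat's +y edge.

Four stools sit around the table at the −y, +y, −x, +x sides. The chair is on top of the table, centred.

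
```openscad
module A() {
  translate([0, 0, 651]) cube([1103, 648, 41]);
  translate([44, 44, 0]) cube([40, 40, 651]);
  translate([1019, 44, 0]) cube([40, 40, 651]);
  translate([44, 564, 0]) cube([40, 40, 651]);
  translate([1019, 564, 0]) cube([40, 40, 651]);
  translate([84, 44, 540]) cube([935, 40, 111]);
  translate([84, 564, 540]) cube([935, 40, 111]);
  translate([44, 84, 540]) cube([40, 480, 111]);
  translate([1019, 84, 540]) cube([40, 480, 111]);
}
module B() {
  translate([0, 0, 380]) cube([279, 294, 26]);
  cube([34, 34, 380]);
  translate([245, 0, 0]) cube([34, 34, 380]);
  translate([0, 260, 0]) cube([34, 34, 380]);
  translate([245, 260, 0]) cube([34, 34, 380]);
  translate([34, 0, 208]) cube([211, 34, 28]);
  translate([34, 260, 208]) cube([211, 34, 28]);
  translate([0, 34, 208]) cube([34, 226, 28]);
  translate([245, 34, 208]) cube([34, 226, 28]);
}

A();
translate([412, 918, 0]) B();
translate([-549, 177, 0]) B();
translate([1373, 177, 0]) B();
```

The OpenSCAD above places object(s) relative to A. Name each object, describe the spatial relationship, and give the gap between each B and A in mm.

A is a table. B is a stool. Three stools sit around the table at the +y, −x, +x sides. The gap between each stool and the table is 270 mm.

Each stool's nearest face is 270 mm from the table's bounding box.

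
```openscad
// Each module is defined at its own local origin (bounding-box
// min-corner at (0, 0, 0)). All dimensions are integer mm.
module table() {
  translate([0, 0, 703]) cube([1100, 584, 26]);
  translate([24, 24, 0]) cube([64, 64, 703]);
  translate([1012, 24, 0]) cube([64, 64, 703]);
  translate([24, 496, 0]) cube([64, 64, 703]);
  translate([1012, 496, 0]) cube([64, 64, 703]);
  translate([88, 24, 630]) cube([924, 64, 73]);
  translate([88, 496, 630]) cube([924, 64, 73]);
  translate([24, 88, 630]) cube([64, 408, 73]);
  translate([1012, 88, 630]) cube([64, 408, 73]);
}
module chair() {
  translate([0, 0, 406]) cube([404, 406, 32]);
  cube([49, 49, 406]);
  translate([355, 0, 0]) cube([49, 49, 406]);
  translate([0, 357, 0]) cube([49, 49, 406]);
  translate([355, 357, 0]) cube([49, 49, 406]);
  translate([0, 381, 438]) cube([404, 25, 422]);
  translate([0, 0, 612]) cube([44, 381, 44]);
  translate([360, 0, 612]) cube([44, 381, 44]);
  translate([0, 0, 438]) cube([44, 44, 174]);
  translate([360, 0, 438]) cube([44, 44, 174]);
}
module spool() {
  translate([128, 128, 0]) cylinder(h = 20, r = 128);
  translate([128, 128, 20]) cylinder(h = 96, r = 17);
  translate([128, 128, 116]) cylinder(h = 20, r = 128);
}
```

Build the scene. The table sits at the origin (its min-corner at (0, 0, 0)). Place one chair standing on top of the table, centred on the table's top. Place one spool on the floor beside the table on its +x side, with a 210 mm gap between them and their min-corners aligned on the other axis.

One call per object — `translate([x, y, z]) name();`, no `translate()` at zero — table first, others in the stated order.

table();
translate([348, 89, 729]) chair();
translate([1310, 0, 0]) spool();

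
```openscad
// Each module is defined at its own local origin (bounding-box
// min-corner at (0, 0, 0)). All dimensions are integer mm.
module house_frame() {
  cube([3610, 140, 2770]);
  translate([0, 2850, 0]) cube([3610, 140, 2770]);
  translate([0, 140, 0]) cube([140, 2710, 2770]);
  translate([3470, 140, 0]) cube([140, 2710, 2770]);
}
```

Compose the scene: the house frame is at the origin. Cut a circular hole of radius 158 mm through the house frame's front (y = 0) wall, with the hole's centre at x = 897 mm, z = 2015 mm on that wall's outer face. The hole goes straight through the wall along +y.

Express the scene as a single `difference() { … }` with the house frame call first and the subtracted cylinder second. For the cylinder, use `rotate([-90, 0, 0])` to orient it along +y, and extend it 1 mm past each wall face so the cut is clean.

difference() {
  house_frame();
  translate([897, -1, 2015]) rotate([-90, 0, 0]) cylinder(h = 142, r = 158);
}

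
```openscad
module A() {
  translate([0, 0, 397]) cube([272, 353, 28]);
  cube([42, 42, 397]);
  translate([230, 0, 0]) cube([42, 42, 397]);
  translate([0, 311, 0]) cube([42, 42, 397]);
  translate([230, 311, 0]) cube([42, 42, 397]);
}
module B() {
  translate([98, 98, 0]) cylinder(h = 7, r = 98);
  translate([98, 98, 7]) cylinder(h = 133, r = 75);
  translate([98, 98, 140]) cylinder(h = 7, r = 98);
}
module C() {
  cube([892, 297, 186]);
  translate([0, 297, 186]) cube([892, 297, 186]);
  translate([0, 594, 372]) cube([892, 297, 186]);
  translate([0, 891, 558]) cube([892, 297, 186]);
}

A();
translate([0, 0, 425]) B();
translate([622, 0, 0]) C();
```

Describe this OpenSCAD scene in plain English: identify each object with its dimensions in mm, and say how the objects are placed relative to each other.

A is a four-legged stool. The seat is a 272×353×28 mm slab whose top surface is at z = 425 mm; four square legs, each 42×42 mm in cross-section, run from the floor (z = 0) to the underside of the seat, each flush with a corner of the seat.

B is a spool: two coaxial disc flanges of radius 98 mm and thickness 7 mm, joined by a core cylinder of radius 75 mm and height 133 mm. The lower flange rests on z = 0 and the three cylinders share a vertical axis.

C is a straight staircase of 4 solid steps. Each step is 892 mm wide (x), 297 mm deep (y, the going) and 186 mm tall (the rise). The first step rests on the floor; each subsequent step sits one going further in +y and one rise higher in +z, directly behind and above the previous step with no overlap.

The spool is on top of the stool. The staircase is on the floor beside the stool on its +x side.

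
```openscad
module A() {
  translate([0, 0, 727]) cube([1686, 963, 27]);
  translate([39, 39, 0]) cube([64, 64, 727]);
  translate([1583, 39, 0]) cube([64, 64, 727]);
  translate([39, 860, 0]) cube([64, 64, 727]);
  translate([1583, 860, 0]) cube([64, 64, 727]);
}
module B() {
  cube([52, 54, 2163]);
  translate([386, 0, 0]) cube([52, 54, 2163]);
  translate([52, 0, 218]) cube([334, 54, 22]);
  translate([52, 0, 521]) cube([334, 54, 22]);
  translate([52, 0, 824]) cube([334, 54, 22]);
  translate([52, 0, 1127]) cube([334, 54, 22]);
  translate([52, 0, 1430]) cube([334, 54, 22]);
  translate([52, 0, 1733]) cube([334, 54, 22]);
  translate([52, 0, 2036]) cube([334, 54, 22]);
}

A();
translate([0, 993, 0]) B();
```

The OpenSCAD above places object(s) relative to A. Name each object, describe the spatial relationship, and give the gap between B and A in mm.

The ladder's nearest face is 30 mm from the table's +y face.

A is a table. B is a ladder. The ladder is on the floor beside the table on its +y side. The gap between the ladder and the table is 30 mm.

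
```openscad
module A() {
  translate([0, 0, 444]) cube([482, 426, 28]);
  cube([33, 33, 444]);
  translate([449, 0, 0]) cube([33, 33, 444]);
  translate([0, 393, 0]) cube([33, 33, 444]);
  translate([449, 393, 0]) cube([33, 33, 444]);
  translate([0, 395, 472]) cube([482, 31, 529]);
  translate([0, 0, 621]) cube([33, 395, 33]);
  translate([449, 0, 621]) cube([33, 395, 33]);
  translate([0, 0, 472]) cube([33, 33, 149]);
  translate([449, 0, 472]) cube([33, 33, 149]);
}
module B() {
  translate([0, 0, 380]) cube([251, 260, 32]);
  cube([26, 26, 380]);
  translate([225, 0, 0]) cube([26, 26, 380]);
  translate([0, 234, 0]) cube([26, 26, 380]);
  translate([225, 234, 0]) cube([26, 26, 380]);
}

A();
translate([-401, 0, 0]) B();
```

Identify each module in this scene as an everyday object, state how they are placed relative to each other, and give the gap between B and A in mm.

A is a chair. B is a stool. The stool is on the floor beside the chair on its −x side. The gap between the stool and the chair is 150 mm.

The stool's nearest face is 150 mm from the chair's −x face.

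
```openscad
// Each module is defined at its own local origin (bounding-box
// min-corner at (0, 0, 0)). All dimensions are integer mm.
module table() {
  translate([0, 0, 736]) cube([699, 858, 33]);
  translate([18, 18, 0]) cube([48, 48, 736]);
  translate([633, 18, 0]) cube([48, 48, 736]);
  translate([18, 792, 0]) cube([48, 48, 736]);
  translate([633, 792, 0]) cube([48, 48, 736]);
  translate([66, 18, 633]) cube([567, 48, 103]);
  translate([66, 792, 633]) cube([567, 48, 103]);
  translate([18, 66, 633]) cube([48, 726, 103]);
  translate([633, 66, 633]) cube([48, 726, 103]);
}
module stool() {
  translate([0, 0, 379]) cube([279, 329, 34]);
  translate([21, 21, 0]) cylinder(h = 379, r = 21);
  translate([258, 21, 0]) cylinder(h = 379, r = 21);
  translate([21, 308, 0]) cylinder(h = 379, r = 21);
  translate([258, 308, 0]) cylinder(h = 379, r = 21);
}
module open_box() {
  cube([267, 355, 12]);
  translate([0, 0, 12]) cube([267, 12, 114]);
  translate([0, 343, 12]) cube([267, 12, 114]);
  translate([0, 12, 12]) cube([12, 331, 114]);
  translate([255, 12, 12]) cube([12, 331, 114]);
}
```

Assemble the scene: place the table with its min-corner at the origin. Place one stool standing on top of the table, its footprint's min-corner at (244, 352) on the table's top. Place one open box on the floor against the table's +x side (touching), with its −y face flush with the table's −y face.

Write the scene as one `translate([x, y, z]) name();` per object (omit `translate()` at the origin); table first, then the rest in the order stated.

table();
translate([244, 352, 769]) stool();
translate([699, 0, 0]) open_box();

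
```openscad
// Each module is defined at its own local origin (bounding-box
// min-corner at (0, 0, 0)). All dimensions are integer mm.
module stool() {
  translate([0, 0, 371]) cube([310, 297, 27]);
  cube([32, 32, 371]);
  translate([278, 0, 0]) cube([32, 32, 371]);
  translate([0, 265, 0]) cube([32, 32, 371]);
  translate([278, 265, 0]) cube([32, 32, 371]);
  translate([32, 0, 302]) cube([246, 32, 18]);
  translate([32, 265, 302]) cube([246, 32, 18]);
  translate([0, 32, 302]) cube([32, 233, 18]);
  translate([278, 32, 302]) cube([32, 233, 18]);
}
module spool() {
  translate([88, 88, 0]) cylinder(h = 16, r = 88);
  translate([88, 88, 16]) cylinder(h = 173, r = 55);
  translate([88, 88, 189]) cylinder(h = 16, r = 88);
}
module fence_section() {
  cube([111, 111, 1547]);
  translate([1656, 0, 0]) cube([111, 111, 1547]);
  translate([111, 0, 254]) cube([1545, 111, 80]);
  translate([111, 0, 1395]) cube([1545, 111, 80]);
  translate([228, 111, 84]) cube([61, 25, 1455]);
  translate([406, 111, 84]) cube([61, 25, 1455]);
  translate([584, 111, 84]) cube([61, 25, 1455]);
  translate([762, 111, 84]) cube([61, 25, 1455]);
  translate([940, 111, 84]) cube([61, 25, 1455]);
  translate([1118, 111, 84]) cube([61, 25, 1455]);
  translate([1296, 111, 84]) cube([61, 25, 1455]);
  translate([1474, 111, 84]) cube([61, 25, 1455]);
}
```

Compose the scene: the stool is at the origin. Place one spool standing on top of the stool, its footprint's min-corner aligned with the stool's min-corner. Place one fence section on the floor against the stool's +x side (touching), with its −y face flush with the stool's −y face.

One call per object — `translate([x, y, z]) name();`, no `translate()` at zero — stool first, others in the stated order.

stool();
translate([0, 0, 398]) spool();
translate([310, 0, 0]) fence_section();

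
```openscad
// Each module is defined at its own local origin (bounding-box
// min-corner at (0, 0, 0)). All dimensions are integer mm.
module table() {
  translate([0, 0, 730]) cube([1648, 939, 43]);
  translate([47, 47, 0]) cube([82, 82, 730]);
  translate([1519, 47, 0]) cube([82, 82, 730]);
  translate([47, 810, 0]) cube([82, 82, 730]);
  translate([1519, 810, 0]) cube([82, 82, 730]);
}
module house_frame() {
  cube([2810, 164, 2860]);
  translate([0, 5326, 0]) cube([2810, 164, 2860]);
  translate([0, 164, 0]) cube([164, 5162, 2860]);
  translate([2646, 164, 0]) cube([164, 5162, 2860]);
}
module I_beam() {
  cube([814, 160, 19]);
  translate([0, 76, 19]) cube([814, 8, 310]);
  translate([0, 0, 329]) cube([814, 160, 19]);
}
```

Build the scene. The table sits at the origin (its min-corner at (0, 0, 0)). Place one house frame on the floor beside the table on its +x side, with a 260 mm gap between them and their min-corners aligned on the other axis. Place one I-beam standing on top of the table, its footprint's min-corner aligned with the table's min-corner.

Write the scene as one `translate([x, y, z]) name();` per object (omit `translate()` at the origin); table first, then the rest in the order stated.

table();
translate([1908, 0, 0]) house_frame();
translate([0, 0, 773]) I_beam();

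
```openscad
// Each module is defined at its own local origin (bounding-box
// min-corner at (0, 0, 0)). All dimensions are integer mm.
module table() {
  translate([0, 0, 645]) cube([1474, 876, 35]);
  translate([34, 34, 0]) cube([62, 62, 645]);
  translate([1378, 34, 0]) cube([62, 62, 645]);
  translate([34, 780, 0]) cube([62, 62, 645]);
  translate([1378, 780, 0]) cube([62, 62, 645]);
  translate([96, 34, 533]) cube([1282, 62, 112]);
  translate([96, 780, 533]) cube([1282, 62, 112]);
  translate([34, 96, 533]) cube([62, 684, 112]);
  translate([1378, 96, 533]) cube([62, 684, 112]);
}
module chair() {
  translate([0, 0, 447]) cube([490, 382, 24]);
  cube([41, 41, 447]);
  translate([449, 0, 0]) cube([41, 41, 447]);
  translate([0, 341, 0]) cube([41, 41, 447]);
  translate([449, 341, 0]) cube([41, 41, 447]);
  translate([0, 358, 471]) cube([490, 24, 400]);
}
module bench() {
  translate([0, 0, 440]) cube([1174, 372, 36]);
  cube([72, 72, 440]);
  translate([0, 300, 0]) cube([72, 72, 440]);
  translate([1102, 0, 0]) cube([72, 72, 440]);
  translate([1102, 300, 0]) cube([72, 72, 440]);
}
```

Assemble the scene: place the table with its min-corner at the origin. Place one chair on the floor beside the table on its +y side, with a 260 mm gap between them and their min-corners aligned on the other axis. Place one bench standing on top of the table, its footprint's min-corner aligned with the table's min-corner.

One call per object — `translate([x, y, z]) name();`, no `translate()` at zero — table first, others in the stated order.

table();
translate([0, 1136, 0]) chair();
translate([0, 0, 680]) bench();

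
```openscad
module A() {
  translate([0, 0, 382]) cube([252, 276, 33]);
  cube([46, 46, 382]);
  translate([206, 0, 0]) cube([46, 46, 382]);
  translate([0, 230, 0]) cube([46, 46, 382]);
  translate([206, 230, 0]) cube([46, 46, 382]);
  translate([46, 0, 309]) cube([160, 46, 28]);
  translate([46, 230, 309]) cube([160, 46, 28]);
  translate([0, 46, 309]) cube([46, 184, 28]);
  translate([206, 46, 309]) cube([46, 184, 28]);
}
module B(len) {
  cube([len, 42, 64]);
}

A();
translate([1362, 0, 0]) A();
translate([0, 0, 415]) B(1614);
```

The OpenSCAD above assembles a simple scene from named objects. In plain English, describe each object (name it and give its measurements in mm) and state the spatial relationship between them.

A is a four-legged stool. The seat is a 252×276×33 mm slab whose top surface is at z = 415 mm; four square legs, each 46×46 mm in cross-section, run from the floor (z = 0) to the underside of the seat, each flush with a corner of the seat. Four stretchers, 46 mm wide and 28 mm tall, connect adjacent legs with their undersides at z = 309 mm, each running between the inner faces of the legs it joins and aligned with the legs' outer faces on the other axis.

B is a rectangular beam 1614 mm long (x), 42 mm deep (y), 64 mm thick (z).

The beam spans the tops of two stools placed 1110 mm apart, resting at z = 415 mm.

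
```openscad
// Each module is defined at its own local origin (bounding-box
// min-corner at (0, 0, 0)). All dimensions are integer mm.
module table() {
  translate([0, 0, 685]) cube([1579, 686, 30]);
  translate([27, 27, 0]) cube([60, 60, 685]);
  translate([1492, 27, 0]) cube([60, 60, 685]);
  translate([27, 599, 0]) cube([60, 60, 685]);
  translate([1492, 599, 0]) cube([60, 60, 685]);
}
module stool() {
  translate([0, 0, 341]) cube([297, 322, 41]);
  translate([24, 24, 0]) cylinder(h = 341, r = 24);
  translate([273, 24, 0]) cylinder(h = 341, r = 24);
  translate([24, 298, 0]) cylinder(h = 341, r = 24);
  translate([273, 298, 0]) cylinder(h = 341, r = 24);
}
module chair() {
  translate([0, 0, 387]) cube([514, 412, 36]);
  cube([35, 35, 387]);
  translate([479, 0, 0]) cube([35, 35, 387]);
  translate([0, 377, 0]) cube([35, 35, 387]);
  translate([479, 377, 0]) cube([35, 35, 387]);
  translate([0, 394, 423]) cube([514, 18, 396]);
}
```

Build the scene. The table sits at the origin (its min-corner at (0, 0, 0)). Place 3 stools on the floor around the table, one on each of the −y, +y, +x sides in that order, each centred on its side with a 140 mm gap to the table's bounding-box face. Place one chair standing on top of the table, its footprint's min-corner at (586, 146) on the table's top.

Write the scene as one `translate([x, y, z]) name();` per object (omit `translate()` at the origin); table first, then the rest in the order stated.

table();
translate([641, -462, 0]) stool();
translate([641, 826, 0]) stool();
translate([1719, 182, 0]) stool();
translate([586, 146, 715]) chair();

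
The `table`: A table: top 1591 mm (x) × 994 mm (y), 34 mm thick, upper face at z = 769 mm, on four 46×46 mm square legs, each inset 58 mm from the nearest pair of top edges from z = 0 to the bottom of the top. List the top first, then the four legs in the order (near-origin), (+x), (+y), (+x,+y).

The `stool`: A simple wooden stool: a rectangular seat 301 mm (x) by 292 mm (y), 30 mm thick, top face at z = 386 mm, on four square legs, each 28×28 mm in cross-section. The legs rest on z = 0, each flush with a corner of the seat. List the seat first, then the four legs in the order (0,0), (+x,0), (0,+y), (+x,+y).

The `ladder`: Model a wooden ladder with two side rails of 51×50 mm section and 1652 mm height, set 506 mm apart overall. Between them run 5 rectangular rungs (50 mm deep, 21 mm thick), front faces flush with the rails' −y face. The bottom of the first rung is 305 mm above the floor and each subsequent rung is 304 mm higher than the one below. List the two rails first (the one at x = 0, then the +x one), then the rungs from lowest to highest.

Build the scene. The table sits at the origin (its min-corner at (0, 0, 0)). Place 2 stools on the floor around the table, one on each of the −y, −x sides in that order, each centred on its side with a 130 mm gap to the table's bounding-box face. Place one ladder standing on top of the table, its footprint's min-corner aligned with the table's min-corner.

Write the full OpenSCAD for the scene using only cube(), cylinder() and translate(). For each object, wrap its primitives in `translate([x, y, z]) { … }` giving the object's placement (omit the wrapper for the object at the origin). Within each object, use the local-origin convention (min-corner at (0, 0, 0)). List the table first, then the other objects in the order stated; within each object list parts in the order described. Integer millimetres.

translate([0, 0, 735]) cube([1591, 994, 34]);
translate([58, 58, 0]) cube([46, 46, 735]);
translate([1487, 58, 0]) cube([46, 46, 735]);
translate([58, 890, 0]) cube([46, 46, 735]);
translate([1487, 890, 0]) cube([46, 46, 735]);
translate([645, -422, 0]) {
  translate([0, 0, 356]) cube([301, 292, 30]);
  cube([28, 28, 356]);
  translate([273, 0, 0]) cube([28, 28, 356]);
  translate([0, 264, 0]) cube([28, 28, 356]);
  translate([273, 264, 0]) cube([28, 28, 356]);
}
translate([-431, 351, 0]) {
  translate([0, 0, 356]) cube([301, 292, 30]);
  cube([28, 28, 356]);
  translate([273, 0, 0]) cube([28, 28, 356]);
  translate([0, 264, 0]) cube([28, 28, 356]);
  translate([273, 264, 0]) cube([28, 28, 356]);
}
translate([0, 0, 769]) {
  cube([51, 50, 1652]);
  translate([455, 0, 0]) cube([51, 50, 1652]);
  translate([51, 0, 305]) cube([404, 50, 21]);
  translate([51, 0, 609]) cube([404, 50, 21]);
  translate([51, 0, 913]) cube([404, 50, 21]);
  translate([51, 0, 1217]) cube([404, 50, 21]);
  translate([51, 0, 1521]) cube([404, 50, 21]);
}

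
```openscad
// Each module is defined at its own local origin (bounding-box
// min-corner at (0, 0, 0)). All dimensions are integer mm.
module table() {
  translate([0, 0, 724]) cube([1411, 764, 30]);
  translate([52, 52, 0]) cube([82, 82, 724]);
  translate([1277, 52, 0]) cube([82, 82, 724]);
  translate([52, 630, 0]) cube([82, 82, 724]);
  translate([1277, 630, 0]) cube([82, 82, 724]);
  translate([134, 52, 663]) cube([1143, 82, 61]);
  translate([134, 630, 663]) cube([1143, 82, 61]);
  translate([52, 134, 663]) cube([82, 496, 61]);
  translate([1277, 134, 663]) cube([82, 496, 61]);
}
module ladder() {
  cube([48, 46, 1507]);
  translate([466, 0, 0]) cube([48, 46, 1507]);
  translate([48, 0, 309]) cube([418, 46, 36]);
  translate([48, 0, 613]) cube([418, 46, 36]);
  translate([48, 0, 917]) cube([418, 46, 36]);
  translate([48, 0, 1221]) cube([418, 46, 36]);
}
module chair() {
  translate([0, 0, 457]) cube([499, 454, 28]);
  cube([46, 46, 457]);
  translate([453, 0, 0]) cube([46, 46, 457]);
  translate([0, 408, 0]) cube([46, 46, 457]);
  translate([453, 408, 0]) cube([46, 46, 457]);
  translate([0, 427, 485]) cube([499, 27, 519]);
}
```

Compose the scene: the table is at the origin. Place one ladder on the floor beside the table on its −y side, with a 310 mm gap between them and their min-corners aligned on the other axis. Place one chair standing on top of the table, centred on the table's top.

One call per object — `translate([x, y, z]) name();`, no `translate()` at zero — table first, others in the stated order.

table();
translate([0, -356, 0]) ladder();
translate([456, 155, 754]) chair();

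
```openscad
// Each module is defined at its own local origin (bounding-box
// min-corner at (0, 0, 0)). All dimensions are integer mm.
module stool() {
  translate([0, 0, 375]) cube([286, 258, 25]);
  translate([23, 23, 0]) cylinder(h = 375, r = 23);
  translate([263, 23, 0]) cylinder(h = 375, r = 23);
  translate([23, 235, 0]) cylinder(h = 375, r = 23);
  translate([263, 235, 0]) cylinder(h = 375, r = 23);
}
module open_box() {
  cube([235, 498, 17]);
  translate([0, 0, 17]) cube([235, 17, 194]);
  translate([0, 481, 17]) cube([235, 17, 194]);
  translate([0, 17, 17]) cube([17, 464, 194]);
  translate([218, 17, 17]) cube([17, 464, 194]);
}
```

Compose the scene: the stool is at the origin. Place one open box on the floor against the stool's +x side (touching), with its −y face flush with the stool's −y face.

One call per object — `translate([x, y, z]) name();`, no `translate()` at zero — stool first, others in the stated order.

stool();
translate([286, 0, 0]) open_box();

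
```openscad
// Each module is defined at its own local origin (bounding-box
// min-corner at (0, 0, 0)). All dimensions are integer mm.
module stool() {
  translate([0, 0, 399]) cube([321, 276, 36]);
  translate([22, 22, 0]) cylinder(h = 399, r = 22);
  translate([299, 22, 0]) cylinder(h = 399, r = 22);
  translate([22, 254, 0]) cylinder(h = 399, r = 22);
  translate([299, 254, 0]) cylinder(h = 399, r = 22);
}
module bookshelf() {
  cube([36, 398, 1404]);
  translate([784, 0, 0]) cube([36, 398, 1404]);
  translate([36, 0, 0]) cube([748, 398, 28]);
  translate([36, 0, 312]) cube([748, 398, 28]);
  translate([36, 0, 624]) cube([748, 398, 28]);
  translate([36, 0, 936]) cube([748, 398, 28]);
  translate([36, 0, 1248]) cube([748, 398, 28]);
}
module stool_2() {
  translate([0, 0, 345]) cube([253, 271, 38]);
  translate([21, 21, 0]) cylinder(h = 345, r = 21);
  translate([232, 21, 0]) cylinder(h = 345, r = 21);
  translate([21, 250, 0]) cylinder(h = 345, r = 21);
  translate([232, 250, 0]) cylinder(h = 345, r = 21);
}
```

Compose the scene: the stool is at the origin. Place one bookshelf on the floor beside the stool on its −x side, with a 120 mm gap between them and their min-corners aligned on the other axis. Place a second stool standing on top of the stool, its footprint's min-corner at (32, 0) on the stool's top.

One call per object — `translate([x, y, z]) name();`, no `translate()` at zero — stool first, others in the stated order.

stool();
translate([-940, 0, 0]) bookshelf();
translate([32, 0, 435]) stool_2();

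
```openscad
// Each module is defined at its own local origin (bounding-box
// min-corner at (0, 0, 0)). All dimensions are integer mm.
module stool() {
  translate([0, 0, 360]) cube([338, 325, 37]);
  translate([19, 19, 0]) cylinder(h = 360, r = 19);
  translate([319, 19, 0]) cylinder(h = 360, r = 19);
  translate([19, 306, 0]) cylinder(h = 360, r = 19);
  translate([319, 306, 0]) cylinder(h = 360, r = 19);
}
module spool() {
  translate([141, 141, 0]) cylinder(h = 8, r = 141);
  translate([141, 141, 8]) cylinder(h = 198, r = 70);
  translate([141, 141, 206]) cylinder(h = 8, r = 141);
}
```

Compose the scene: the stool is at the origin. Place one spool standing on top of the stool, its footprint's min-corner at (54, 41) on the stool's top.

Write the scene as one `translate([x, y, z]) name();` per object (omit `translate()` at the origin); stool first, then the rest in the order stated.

stool();
translate([54, 41, 397]) spool();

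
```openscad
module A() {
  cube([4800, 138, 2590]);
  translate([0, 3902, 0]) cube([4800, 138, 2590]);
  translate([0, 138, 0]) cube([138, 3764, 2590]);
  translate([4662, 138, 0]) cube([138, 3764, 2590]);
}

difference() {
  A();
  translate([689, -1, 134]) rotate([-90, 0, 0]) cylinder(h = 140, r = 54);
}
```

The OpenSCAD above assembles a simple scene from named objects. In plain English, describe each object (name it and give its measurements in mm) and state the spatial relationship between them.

A is the wall frame of a small rectangular building: four walls, each 2590 mm tall and 138 mm thick, enclosing a footprint 4800 mm (x) by 4040 mm (y) outside-to-outside, with no floor or roof. The front and back walls (the −y and +y sides) span the full width; the two side walls fit between them.

The house frame has a circular hole of radius 54 mm through its front wall, centred at (x = 689, z = 134).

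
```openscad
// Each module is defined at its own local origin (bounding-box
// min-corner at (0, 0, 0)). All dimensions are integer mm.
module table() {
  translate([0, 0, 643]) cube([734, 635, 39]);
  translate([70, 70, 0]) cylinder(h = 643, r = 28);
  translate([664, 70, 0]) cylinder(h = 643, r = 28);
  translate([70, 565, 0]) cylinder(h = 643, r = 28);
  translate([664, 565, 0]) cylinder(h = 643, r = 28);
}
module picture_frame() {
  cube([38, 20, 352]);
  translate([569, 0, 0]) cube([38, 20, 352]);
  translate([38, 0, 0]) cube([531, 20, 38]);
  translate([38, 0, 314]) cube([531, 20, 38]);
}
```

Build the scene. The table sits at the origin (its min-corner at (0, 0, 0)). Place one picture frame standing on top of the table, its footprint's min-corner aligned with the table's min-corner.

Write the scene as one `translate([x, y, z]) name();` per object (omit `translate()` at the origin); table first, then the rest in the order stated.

table();
translate([0, 0, 682]) picture_frame();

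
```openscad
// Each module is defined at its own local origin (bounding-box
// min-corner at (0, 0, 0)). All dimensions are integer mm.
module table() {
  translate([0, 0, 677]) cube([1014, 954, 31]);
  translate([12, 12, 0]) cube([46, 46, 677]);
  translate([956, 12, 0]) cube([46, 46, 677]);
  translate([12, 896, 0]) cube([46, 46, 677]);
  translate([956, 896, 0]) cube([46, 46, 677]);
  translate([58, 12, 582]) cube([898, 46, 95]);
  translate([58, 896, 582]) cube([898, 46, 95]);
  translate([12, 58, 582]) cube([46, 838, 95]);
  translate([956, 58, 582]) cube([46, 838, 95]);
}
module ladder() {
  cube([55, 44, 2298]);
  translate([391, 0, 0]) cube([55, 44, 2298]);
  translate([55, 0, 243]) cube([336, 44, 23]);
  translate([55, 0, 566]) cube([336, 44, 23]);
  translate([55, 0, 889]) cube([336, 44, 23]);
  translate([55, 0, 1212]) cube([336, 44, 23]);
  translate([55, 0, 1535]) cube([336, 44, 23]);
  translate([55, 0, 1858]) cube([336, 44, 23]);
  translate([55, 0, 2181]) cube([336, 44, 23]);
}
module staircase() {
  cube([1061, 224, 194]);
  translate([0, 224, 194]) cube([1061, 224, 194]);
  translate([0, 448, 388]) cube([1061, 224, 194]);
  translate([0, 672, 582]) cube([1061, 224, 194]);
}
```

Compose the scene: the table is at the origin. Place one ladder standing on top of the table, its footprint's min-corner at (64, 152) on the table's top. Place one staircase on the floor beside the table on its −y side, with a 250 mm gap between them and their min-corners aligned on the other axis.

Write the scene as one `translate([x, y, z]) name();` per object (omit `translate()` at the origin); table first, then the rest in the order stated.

table();
translate([64, 152, 708]) ladder();
translate([0, -1146, 0]) staircase();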